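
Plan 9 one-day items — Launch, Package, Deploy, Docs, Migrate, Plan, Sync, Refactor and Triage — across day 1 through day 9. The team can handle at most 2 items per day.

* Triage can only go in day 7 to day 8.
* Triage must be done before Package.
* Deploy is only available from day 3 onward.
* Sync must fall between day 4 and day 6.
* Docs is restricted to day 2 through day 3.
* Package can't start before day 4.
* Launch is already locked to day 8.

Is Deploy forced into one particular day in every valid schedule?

No

Deploy can be day 3 (e.g. Refactor -> day 2, Launch -> day 8, Plan -> day 1, Triage -> day 7, Deploy -> day 3, Package -> day 8, Sync -> day 4, Docs -> day 2, Migrate -> day 1) or day 4 (e.g. Plan -> day 1, Deploy -> day 4, Sync -> day 4, Refactor -> day 2, Migrate -> day 1, Docs -> day 2, Triage -> day 7, Package -> day 8, Launch -> day 8).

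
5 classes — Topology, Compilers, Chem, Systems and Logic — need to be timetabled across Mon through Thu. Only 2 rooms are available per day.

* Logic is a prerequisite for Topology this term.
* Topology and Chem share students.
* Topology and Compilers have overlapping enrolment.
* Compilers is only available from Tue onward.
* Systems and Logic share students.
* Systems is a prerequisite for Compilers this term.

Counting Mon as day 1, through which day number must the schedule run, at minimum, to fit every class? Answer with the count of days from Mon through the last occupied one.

The precedence chain requires at least 2 distinct days.
With at most 2 per day and 5 classes, at least 3 days are needed.
3 works (last occupied day: Wed): for example Systems -> Mon; Topology -> Wed; Logic -> Tue; Compilers -> Tue; Chem -> Mon.

3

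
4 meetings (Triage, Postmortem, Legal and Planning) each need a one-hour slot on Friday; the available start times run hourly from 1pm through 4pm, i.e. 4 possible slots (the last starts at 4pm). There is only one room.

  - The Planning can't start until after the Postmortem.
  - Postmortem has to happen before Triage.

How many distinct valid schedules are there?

8

Splitting on Triage: it can be 2pm (2), 3pm (3), 4pm (3). Listing each branch's schedules as (Postmortem, Legal, Planning):
Triage=2pm: (1pm,3pm,4pm) (1pm,4pm,3pm) — 2.
Triage=3pm: (1pm,2pm,4pm) (1pm,4pm,2pm) (2pm,1pm,4pm) — 3.
Triage=4pm: (1pm,2pm,3pm) (1pm,3pm,2pm) (2pm,1pm,3pm) — 3.
Summing: 2 + 3 + 3 = 8.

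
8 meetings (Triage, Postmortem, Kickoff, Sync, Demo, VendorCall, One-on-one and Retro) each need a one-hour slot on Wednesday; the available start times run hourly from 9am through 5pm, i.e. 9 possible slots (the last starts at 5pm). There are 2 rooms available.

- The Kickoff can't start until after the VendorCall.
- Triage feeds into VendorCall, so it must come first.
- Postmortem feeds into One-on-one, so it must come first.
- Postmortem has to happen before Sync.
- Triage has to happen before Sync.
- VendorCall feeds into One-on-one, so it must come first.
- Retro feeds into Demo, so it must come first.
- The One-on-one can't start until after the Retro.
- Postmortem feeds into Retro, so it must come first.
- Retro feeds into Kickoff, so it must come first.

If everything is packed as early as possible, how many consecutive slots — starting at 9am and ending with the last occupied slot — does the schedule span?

4 slots

The precedence chain requires at least 3 distinct slots.
With at most 2 per slot and 8 meetings, at least 4 slots are needed.
4 works (last occupied slot: 12pm): for example Sync in 12pm, VendorCall in 10am, One-on-one in 11am, Demo in 12pm, Postmortem in 9am, Kickoff in 11am, Triage in 9am, Retro in 10am.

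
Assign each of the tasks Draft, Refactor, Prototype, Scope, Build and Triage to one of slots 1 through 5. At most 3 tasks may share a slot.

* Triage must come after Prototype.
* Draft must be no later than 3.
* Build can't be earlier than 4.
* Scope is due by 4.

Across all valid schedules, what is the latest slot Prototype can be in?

4

Downstream work caps Prototype at 4.
Prototype at 4 is achievable: Prototype in 4, Build in 4, Scope in 1, Refactor in 1, Draft in 1, Triage in 5.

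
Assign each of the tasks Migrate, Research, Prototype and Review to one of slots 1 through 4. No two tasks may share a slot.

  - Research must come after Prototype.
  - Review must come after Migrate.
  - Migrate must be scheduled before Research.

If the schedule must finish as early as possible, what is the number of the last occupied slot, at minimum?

slot 4

The precedence chain requires at least 2 distinct slots.
With at most 1 per slot and 4 tasks, at least 4 slots are needed.
4 works (last occupied slot: 4): for example Research=3, Migrate=1, Review=4, Prototype=2.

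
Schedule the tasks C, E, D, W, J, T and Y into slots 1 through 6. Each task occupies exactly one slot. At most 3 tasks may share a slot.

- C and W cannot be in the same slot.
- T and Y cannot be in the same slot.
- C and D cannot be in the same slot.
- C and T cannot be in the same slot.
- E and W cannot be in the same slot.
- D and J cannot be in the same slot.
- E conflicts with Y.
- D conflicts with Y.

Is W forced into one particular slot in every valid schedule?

No

W can be 1 (e.g. C -> 2; D -> 1; E -> 2; T -> 1; Y -> 3; J -> 2; W -> 1) or 2 (e.g. D in 2, C in 1, E in 1, T in 2, Y in 3, J in 1, W in 2).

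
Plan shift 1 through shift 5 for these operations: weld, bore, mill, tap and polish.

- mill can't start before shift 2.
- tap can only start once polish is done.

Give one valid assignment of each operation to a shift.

tap=shift 2, polish=shift 1, bore=shift 1, mill=shift 2, weld=shift 1

Checking: polish(shift 1) before tap(shift 2); mill=shift 2 in [shift 2,shift 5].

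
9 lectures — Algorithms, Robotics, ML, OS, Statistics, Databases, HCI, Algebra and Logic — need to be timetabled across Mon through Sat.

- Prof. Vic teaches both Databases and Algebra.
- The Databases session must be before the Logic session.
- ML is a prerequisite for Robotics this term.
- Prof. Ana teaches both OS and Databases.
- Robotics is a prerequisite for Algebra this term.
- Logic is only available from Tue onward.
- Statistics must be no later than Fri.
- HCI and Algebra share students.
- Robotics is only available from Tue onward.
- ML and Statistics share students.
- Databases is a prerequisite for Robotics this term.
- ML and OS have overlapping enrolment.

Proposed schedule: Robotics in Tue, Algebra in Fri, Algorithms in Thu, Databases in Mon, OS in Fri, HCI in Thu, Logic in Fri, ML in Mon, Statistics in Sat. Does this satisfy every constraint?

No — it violates: Statistics must be no later than Fri

Databases is a prerequisite for Robotics this term — holds.
Prof. Ana teaches both OS and Databases — holds.
The Databases session must be before the Logic session — holds.
Logic is only available from Tue onward — holds.
Robotics is a prerequisite for Algebra this term — holds.
HCI and Algebra share students — holds.
Statistics must be no later than Fri — violated.
Prof. Vic teaches both Databases and Algebra — holds.
ML is a prerequisite for Robotics this term — holds.
ML and Statistics share students — holds.
Robotics is only available from Tue onward — holds.
ML and OS have overlapping enrolment — holds.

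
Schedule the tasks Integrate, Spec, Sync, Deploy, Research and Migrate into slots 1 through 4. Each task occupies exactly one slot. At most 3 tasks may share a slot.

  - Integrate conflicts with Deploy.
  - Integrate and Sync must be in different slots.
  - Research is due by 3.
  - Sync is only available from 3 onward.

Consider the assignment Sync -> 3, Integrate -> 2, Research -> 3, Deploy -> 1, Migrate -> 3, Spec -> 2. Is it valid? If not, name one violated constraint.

Yes

Integrate and Sync must be in different slots — holds.
Integrate conflicts with Deploy — holds.
Research is due by 3 — holds.
Sync is only available from 3 onward — holds.
At most 3 tasks may share a slot — holds.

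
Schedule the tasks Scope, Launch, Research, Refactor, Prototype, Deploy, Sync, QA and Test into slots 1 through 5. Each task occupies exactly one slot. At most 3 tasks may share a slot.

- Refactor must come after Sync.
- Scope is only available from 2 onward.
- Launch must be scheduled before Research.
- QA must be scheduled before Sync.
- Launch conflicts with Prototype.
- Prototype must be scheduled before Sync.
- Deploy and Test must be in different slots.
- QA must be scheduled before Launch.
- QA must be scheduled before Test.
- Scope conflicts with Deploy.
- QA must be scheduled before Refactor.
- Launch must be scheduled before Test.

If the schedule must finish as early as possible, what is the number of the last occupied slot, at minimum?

The precedence chain requires at least 3 distinct slots.
With at most 3 per slot and 9 tasks, at least 3 slots are needed.
3 works (last occupied slot: 3): for example Research -> 3; Prototype -> 1; Deploy -> 1; Launch -> 2; Scope -> 2; Test -> 3; Refactor -> 3; QA -> 1; Sync -> 2.

slot 3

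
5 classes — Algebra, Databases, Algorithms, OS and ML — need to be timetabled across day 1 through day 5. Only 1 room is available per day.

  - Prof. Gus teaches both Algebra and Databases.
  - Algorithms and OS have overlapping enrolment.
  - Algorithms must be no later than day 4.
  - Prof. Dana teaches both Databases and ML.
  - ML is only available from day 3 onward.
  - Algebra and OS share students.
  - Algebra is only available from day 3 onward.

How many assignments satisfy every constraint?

Splitting on Algebra: it can be day 3 (10), day 4 (10), day 5 (12). Listing each branch's schedules as (Databases, Algorithms, OS, ML) by day number:
Algebra=day 3: (1,2,4,5) (1,2,5,4) (1,4,2,5) (2,1,4,5) (2,1,5,4) (2,4,1,5) (4,1,2,5) (4,2,1,5) (5,1,2,4) (5,2,1,4) — 10.
Algebra=day 4: (1,2,3,5) (1,2,5,3) (1,3,2,5) (2,1,3,5) (2,1,5,3) (2,3,1,5) (3,1,2,5) (3,2,1,5) (5,1,2,3) (5,2,1,3) — 10.
Algebra=day 5: (1,2,3,4) (1,2,4,3) (1,3,2,4) (1,4,2,3) (2,1,3,4) (2,1,4,3) (2,3,1,4) (2,4,1,3) (3,1,2,4) (3,2,1,4) (4,1,2,3) (4,2,1,3) — 12.
Summing: 10 + 10 + 12 = 32.

32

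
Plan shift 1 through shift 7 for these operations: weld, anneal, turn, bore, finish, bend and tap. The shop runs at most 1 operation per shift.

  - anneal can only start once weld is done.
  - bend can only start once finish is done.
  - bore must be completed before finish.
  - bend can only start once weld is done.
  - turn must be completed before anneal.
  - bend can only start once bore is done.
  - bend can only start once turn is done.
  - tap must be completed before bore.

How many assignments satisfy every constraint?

Splitting on weld: it can be shift 1 (14), shift 2 (14), shift 3 (13), shift 4 (11), shift 5 (8). Listing each branch's schedules as (anneal, turn, bore, finish, bend, tap) by shift number:
weld=shift 1: (3,2,5,6,7,4) (4,2,5,6,7,3) (4,3,5,6,7,2) (5,2,4,6,7,3) (5,3,4,6,7,2) (5,4,3,6,7,2) (6,2,4,5,7,3) (6,3,4,5,7,2) (6,4,3,5,7,2) (6,5,3,4,7,2) (7,2,4,5,6,3) (7,3,4,5,6,2) (7,4,3,5,6,2) (7,5,3,4,6,2) — 14.
weld=shift 2: (3,1,5,6,7,4) (4,1,5,6,7,3) (4,3,5,6,7,1) (5,1,4,6,7,3) (5,3,4,6,7,1) (5,4,3,6,7,1) (6,1,4,5,7,3) (6,3,4,5,7,1) (6,4,3,5,7,1) (6,5,3,4,7,1) (7,1,4,5,6,3) (7,3,4,5,6,1) (7,4,3,5,6,1) (7,5,3,4,6,1) — 14.
weld=shift 3: (4,1,5,6,7,2) (4,2,5,6,7,1) (5,1,4,6,7,2) (5,2,4,6,7,1) (5,4,2,6,7,1) (6,1,4,5,7,2) (6,2,4,5,7,1) (6,4,2,5,7,1) (6,5,2,4,7,1) (7,1,4,5,6,2) (7,2,4,5,6,1) (7,4,2,5,6,1) (7,5,2,4,6,1) — 13.
weld=shift 4: (5,1,3,6,7,2) (5,2,3,6,7,1) (5,3,2,6,7,1) (6,1,3,5,7,2) (6,2,3,5,7,1) (6,3,2,5,7,1) (6,5,2,3,7,1) (7,1,3,5,6,2) (7,2,3,5,6,1) (7,3,2,5,6,1) (7,5,2,3,6,1) — 11.
weld=shift 5: (6,1,3,4,7,2) (6,2,3,4,7,1) (6,3,2,4,7,1) (6,4,2,3,7,1) (7,1,3,4,6,2) (7,2,3,4,6,1) (7,3,2,4,6,1) (7,4,2,3,6,1) — 8.
Summing: 14 + 14 + 13 + 11 + 8 = 60.

60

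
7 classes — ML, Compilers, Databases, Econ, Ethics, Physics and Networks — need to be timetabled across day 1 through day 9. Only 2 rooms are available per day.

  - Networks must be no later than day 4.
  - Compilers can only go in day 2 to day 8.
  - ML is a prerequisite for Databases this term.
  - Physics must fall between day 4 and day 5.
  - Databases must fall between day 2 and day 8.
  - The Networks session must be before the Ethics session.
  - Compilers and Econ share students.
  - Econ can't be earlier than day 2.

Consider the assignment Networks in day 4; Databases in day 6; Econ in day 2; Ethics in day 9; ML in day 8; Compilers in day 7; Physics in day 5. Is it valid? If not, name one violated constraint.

Compilers and Econ share students — holds.
Only 2 rooms are available per day — holds.
Networks must be no later than day 4 — holds.
Physics must fall between day 4 and day 5 — holds.
ML is a prerequisite for Databases this term — violated.
Compilers can only go in day 2 to day 8 — holds.
The Networks session must be before the Ethics session — holds.
Databases must fall between day 2 and day 8 — holds.
Econ can't be earlier than day 2 — holds.

No — it violates: ML is a prerequisite for Databases this term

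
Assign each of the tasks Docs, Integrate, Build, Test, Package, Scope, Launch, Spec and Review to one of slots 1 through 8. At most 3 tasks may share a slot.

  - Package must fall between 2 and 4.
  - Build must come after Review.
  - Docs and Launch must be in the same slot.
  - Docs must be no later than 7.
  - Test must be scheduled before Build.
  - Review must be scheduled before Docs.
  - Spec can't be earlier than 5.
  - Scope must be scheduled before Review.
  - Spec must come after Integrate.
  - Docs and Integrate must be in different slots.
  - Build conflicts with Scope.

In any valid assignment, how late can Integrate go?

7

Downstream work caps Integrate at 7.
Integrate at 7 is achievable: Integrate=7; Package=2; Build=3; Docs=3; Review=2; Spec=8; Test=1; Launch=3; Scope=1.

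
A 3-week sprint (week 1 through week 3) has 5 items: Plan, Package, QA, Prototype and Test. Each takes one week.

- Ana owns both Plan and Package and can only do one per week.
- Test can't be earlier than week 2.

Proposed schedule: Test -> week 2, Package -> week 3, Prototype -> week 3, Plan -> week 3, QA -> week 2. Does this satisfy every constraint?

Invalid. Ana owns both Plan and Package and can only do one per week.

Ana owns both Plan and Package and can only do one per week — violated.
Test can't be earlier than week 2 — holds.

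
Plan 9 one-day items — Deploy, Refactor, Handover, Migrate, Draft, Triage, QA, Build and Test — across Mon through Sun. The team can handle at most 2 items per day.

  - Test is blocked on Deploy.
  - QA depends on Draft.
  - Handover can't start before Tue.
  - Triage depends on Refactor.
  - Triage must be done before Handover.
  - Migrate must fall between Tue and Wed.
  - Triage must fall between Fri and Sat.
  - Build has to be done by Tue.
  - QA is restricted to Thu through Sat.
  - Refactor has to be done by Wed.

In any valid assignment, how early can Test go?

Precedence pushes Test to at least Tue.
Test at Tue is achievable: Handover in Sat; Test in Tue; QA in Thu; Refactor in Wed; Triage in Fri; Migrate in Tue; Deploy in Mon; Build in Mon; Draft in Wed.

Tue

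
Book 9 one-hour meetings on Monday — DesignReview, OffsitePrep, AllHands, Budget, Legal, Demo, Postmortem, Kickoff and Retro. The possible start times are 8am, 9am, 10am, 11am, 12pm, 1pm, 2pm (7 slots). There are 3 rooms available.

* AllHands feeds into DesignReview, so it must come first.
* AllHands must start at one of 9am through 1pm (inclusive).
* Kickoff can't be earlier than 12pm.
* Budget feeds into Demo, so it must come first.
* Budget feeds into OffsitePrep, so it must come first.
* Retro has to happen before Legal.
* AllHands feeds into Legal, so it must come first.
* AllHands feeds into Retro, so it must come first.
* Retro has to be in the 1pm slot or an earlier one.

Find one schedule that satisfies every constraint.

DesignReview in 10am, AllHands in 9am, OffsitePrep in 9am, Demo in 9am, Legal in 11am, Budget in 8am, Kickoff in 12pm, Retro in 10am, Postmortem in 8am

Checking: AllHands(9am) before Legal(11am); AllHands(9am) before DesignReview(10am); Retro(10am) before Legal(11am); Budget(8am) before OffsitePrep(9am); AllHands(9am) before Retro(10am); Budget(8am) before Demo(9am); AllHands=9am in [9am,1pm]; Kickoff=12pm in [12pm,2pm]; Retro=10am in [8am,1pm]; max 3 per slot (cap 3).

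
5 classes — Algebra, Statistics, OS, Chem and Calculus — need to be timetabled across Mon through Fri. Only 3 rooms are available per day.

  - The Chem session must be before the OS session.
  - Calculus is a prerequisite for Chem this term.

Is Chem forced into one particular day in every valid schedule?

Chem can be Tue (e.g. Statistics -> Mon, OS -> Wed, Chem -> Tue, Algebra -> Mon, Calculus -> Mon) or Wed (e.g. Chem in Wed; Algebra in Mon; Calculus in Mon; Statistics in Mon; OS in Thu).

No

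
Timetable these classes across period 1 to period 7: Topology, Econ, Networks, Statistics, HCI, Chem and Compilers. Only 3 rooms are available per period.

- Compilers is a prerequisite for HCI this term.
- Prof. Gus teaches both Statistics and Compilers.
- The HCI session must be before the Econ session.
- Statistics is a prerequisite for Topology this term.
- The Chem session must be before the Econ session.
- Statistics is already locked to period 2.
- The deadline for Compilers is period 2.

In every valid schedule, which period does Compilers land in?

Compilers's window is period 1–period 2.
Statistics is fixed at period 2, and Compilers can't share a period with Statistics.
So Compilers must be period 1.

period 1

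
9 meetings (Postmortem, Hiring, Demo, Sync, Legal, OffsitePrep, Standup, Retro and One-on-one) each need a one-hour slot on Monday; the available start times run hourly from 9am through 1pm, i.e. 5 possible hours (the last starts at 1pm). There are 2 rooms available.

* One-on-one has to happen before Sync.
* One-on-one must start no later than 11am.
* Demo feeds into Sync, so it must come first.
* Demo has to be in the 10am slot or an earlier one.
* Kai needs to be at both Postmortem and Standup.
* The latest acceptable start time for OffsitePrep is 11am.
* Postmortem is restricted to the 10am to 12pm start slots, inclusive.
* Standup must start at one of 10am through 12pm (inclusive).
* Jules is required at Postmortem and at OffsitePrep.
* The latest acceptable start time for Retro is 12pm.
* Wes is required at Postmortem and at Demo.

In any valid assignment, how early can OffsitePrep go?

9am

OffsitePrep's own window allows nothing later than 11am.
OffsitePrep at 9am is achievable: Retro -> 11am; Legal -> 1pm; Standup -> 11am; Demo -> 9am; OffsitePrep -> 9am; Postmortem -> 10am; Hiring -> 12pm; One-on-one -> 10am; Sync -> 12pm.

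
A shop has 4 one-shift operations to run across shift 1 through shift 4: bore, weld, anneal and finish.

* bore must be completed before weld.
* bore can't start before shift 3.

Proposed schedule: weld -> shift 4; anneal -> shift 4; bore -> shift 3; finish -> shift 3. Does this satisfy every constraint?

Valid

bore can't start before shift 3 — holds.
bore must be completed before weld — holds.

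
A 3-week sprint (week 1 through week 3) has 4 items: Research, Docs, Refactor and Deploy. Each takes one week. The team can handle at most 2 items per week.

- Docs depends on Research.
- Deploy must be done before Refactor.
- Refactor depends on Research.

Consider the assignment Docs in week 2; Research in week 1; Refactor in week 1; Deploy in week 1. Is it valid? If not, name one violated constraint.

Docs depends on Research — holds.
Deploy must be done before Refactor — violated.
The team can handle at most 2 items per week — violated.
Refactor depends on Research — violated.

Invalid. The team can handle at most 2 items per week.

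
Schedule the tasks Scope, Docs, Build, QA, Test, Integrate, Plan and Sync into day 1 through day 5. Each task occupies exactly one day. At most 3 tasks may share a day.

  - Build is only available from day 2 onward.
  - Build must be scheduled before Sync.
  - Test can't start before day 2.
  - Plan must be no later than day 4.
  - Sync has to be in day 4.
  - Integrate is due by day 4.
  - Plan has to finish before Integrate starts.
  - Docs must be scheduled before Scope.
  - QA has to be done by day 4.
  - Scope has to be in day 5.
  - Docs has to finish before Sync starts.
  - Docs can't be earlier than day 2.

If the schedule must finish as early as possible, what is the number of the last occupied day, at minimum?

The precedence chain requires at least 2 distinct days.
With at most 3 per day and 8 tasks, at least 3 days are needed.
Scope can't be placed before day 5, so the schedule must run through at least day 5.
5 works (last occupied day: day 5): for example QA in day 1; Sync in day 4; Integrate in day 2; Build in day 2; Docs in day 2; Scope in day 5; Test in day 3; Plan in day 1.

5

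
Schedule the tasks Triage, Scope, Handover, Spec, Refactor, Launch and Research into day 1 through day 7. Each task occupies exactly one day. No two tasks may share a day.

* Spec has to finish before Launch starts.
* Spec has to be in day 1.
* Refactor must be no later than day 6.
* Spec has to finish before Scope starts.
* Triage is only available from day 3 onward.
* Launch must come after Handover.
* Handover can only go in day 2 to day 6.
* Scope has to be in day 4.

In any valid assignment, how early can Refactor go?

Refactor's own window allows nothing later than day 6.
Refactor at day 2 is achievable: Refactor -> day 2, Launch -> day 6, Research -> day 7, Scope -> day 4, Triage -> day 5, Spec -> day 1, Handover -> day 3.
Nothing earlier works — the capacity limit rule out every day before day 2.

day 2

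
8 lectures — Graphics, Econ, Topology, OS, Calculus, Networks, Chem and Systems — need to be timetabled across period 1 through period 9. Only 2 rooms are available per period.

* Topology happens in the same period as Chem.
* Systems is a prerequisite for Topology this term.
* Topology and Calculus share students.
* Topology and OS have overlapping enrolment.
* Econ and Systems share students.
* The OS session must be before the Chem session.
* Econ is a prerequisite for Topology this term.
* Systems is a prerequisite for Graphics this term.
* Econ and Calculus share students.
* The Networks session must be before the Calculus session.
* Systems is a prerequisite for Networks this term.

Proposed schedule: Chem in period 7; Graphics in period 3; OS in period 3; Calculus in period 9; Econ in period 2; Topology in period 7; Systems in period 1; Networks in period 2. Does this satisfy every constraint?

Econ is a prerequisite for Topology this term — holds.
Topology and Calculus share students — holds.
Systems is a prerequisite for Graphics this term — holds.
Systems is a prerequisite for Networks this term — holds.
The Networks session must be before the Calculus session — holds.
Only 2 rooms are available per period — holds.
Econ and Calculus share students — holds.
The OS session must be before the Chem session — holds.
Topology and OS have overlapping enrolment — holds.
Topology happens in the same period as Chem — holds.
Systems is a prerequisite for Topology this term — holds.
Econ and Systems share students — holds.

Valid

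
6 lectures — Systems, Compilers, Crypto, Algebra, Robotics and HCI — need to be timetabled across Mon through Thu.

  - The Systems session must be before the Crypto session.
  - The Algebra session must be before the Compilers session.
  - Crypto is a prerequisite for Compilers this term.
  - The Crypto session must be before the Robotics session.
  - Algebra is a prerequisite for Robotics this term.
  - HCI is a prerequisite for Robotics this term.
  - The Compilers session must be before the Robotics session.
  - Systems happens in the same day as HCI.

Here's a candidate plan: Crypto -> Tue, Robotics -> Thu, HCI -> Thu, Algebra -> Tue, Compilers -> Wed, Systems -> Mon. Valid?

The Crypto session must be before the Robotics session — holds.
Crypto is a prerequisite for Compilers this term — holds.
Algebra is a prerequisite for Robotics this term — holds.
The Systems session must be before the Crypto session — holds.
HCI is a prerequisite for Robotics this term — violated.
The Algebra session must be before the Compilers session — holds.
The Compilers session must be before the Robotics session — holds.
Systems happens in the same day as HCI — violated.

No — it violates: Systems happens in the same day as HCI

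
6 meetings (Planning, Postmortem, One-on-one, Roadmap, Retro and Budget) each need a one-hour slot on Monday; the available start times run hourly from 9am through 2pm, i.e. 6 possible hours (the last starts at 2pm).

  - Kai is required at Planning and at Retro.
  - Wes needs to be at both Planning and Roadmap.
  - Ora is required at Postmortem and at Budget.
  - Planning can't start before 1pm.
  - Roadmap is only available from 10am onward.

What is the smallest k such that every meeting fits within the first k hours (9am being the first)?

5 hours

Planning can't be placed before 1pm — that is hour 5 counting from 9am — so the schedule must run through at least 5 hours.
5 works (last occupied hour: 1pm): for example Roadmap=10am, Budget=10am, Planning=1pm, One-on-one=9am, Postmortem=9am, Retro=9am.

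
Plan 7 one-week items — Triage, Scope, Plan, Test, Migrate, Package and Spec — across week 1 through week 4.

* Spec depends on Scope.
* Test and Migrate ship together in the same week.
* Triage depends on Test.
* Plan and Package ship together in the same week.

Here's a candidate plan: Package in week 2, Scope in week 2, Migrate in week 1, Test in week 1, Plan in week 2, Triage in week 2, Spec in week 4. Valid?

Triage depends on Test — holds.
Test and Migrate ship together in the same week — holds.
Spec depends on Scope — holds.
Plan and Package ship together in the same week — holds.

Yes, all constraints hold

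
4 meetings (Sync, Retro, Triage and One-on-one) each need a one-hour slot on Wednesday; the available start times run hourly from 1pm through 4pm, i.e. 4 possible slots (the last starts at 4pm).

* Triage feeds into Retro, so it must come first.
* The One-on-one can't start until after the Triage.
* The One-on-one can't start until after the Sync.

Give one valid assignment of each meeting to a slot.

Triage=1pm, One-on-one=2pm, Retro=2pm, Sync=1pm

Checking: Sync(1pm) before One-on-one(2pm); Triage(1pm) before Retro(2pm); Triage(1pm) before One-on-one(2pm).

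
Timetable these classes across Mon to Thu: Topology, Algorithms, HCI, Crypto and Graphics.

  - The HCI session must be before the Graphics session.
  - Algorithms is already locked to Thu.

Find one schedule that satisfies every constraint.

Algorithms -> Thu; Graphics -> Tue; HCI -> Mon; Topology -> Mon; Crypto -> Mon

Checking: HCI(Mon) before Graphics(Tue); Algorithms=Thu in [Thu,Thu].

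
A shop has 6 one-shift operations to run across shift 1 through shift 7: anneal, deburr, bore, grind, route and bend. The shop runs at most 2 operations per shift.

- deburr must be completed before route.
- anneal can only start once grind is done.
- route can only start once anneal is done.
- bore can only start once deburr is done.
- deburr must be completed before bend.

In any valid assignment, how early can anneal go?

Precedence pushes anneal to at least shift 2; downstream work caps anneal at shift 6.
anneal at shift 2 is achievable: bore -> shift 2, route -> shift 3, grind -> shift 1, bend -> shift 3, deburr -> shift 1, anneal -> shift 2.

shift 2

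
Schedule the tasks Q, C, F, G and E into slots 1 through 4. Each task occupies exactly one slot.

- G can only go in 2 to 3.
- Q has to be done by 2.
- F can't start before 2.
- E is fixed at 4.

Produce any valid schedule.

E in 4, Q in 1, G in 2, C in 1, F in 2

Checking: F=2 in [2,4]; Q=1 in [1,2]; E=4 in [4,4]; G=2 in [2,3].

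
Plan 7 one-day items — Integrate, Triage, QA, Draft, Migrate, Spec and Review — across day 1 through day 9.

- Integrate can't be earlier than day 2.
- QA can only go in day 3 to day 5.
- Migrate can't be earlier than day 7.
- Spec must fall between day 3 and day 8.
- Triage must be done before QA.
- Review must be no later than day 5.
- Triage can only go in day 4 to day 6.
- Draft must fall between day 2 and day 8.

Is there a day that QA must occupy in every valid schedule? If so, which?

QA is available from day 3; precedence pushes QA to at least day 5; QA's own window allows nothing later than day 5.
So QA is pinned to day 5.

day 5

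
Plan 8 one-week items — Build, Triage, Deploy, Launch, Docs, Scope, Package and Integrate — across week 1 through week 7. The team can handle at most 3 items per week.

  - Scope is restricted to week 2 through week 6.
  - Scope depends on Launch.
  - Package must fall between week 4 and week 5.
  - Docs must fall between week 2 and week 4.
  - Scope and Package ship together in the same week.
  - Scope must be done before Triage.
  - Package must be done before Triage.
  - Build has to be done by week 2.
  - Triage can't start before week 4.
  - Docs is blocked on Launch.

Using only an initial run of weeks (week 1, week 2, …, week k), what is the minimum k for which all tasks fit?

The precedence chain requires at least 3 distinct weeks.
With at most 3 per week and 8 tasks, at least 3 weeks are needed.
Propagating the time windows through the other constraints, Triage can't land before week 5, so the schedule must run through at least week 5.
5 works (last occupied week: week 5): for example Docs -> week 2, Build -> week 1, Triage -> week 5, Launch -> week 1, Package -> week 4, Scope -> week 4, Deploy -> week 1, Integrate -> week 2.

5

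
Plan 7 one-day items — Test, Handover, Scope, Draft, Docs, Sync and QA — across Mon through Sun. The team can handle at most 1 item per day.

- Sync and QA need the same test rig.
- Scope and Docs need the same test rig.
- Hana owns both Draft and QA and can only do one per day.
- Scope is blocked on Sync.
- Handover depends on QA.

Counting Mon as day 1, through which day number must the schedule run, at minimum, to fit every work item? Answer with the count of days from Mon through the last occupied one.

The precedence chain requires at least 2 distinct days.
With at most 1 per day and 7 work items, at least 7 days are needed.
7 works (last occupied day: Sun): for example Handover=Tue, Draft=Sat, Sync=Wed, Test=Fri, Docs=Sun, Scope=Thu, QA=Mon.

7 days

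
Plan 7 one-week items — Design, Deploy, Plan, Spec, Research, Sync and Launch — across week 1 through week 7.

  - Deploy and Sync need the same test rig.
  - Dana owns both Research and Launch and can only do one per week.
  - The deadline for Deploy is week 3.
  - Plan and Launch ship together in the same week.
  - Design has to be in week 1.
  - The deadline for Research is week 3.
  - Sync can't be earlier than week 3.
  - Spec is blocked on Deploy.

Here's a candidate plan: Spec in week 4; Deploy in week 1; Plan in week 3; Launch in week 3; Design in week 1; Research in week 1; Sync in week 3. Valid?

Yes, all constraints hold

Spec is blocked on Deploy — holds.
The deadline for Deploy is week 3 — holds.
Design has to be in week 1 — holds.
Deploy and Sync need the same test rig — holds.
Plan and Launch ship together in the same week — holds.
Sync can't be earlier than week 3 — holds.
The deadline for Research is week 3 — holds.
Dana owns both Research and Launch and can only do one per week — holds.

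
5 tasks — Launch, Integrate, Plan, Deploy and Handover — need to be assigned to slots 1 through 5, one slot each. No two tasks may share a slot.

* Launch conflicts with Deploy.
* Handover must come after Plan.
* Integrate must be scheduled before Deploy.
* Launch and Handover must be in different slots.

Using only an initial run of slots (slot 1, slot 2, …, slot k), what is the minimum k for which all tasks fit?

The precedence chain requires at least 2 distinct slots.
With at most 1 per slot and 5 tasks, at least 5 slots are needed.
5 works (last occupied slot: 5): for example Launch -> 5; Handover -> 4; Deploy -> 3; Integrate -> 1; Plan -> 2.

5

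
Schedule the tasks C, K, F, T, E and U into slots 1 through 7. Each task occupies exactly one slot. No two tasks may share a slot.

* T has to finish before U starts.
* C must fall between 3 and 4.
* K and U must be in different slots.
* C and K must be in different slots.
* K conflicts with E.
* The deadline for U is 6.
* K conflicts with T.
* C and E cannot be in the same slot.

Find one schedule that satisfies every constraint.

F -> 5, E -> 6, K -> 4, C -> 3, T -> 1, U -> 2

Checking: T(1) before U(2); K(4) != E(6); K(4) != T(1); C(3) != E(6); C(3) != K(4); K(4) != U(2); U=2 in [1,6]; C=3 in [3,4]; max 1 per slot (cap 1).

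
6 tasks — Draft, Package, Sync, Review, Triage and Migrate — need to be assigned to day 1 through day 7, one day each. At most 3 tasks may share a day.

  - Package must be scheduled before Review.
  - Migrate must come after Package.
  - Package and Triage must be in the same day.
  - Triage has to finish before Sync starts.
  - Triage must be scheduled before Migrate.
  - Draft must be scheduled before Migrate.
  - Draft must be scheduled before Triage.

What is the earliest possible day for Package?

Package must be in the same day as Triage, which can't be before day 2, so Package is at least day 2; downstream work caps Package at day 6.
Package at day 2 is achievable: Migrate in day 3; Package in day 2; Review in day 3; Draft in day 1; Sync in day 3; Triage in day 2.

day 2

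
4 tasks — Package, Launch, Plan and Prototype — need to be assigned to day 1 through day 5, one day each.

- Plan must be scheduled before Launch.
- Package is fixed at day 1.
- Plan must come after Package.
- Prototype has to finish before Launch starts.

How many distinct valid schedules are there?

20

Splitting on Launch: it can be day 3 (2), day 4 (6), day 5 (12). Listing each branch's schedules as (Package, Plan, Prototype) by day number:
Launch=day 3: (1,2,1) (1,2,2) — 2.
Launch=day 4: (1,2,1) (1,2,2) (1,2,3) (1,3,1) (1,3,2) (1,3,3) — 6.
Launch=day 5: (1,2,1) (1,2,2) (1,2,3) (1,2,4) (1,3,1) (1,3,2) (1,3,3) (1,3,4) (1,4,1) (1,4,2) (1,4,3) (1,4,4) — 12.
Summing: 2 + 6 + 12 = 20.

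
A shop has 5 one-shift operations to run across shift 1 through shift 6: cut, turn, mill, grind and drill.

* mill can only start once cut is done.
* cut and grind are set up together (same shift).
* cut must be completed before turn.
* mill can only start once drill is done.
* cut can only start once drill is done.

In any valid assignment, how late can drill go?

Downstream work caps drill at shift 4.
drill at shift 4 is achievable: grind in shift 5, cut in shift 5, mill in shift 6, turn in shift 6, drill in shift 4.

shift 4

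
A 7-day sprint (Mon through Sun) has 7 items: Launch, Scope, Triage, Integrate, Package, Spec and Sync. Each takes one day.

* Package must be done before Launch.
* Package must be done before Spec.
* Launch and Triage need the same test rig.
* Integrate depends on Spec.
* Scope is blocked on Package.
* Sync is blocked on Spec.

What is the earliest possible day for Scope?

Tue

Precedence pushes Scope to at least Tue.
Scope at Tue is achievable: Package in Mon; Scope in Tue; Integrate in Wed; Spec in Tue; Sync in Wed; Launch in Tue; Triage in Mon.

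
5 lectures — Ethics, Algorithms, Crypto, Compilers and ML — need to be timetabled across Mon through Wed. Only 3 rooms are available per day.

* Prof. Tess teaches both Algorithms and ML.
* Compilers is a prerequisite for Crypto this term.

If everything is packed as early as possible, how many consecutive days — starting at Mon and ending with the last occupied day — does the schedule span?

The precedence chain requires at least 2 distinct days.
With at most 3 per day and 5 lectures, at least 2 days are needed.
2 works (last occupied day: Tue): for example Crypto in Tue, Algorithms in Mon, Ethics in Mon, Compilers in Mon, ML in Tue.

2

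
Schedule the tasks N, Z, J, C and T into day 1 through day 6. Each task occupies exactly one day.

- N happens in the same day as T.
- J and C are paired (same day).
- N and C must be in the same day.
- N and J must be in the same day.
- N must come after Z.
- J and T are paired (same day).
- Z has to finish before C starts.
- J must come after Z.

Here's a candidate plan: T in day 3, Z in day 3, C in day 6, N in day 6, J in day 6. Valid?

No — it violates: N happens in the same day as T

N and J must be in the same day — holds.
N and C must be in the same day — holds.
N must come after Z — holds.
J and T are paired (same day) — violated.
N happens in the same day as T — violated.
J and C are paired (same day) — holds.
J must come after Z — holds.
Z has to finish before C starts — holds.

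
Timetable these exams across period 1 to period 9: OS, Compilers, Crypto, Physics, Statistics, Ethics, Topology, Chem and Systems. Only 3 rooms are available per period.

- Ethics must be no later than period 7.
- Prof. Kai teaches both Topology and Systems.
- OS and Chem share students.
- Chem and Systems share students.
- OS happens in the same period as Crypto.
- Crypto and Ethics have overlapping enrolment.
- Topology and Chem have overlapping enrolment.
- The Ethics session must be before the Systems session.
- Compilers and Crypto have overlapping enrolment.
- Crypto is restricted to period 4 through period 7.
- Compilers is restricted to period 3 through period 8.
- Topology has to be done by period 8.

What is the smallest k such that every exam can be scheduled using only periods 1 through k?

The precedence chain requires at least 2 distinct periods.
With at most 3 per period and 9 exams, at least 3 periods are needed.
Crypto can't be placed before period 4, so the schedule must run through at least period 4.
4 works (last occupied period: period 4): for example Physics -> period 1; Topology -> period 4; Chem -> period 3; Statistics -> period 1; OS -> period 4; Ethics -> period 1; Systems -> period 2; Compilers -> period 3; Crypto -> period 4.

4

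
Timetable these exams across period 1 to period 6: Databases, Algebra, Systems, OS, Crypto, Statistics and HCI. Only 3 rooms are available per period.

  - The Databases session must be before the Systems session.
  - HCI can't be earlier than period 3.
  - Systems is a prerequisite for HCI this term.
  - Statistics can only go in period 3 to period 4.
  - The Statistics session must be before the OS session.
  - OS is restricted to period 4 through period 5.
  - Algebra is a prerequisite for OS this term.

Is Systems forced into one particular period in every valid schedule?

No

Systems can be period 2 (e.g. Statistics in period 3; HCI in period 3; OS in period 4; Databases in period 1; Systems in period 2; Crypto in period 1; Algebra in period 1) or period 3 (e.g. HCI in period 4; OS in period 4; Databases in period 1; Statistics in period 3; Crypto in period 1; Algebra in period 1; Systems in period 3).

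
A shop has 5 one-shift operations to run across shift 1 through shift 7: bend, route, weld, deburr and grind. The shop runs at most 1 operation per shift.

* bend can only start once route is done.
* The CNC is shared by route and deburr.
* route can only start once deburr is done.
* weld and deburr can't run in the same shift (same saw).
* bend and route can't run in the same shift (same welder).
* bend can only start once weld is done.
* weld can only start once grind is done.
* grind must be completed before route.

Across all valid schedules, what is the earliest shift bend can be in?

shift 5

Precedence pushes bend to at least shift 3.
bend at shift 5 is achievable: weld=shift 4, route=shift 3, deburr=shift 2, bend=shift 5, grind=shift 1.
Nothing earlier works — the conflict and capacity constraints rule out every shift before shift 5.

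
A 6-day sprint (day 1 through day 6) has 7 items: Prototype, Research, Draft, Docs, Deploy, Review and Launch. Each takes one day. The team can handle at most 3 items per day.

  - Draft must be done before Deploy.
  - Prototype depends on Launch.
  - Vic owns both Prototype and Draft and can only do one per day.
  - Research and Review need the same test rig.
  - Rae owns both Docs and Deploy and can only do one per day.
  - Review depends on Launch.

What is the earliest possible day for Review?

Precedence pushes Review to at least day 2.
Review at day 2 is achievable: Review -> day 2; Docs -> day 3; Deploy -> day 2; Draft -> day 1; Launch -> day 1; Prototype -> day 2; Research -> day 1.

day 2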